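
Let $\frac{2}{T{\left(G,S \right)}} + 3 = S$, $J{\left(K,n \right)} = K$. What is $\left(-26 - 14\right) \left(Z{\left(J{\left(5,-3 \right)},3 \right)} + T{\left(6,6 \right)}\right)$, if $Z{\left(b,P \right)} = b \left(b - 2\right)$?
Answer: $- \frac{1880}{3} \approx -626.67$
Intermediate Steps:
$T{\left(G,S \right)} = \frac{2}{-3 + S}$
$Z{\left(b,P \right)} = b \left(-2 + b\right)$
$\left(-26 - 14\right) \left(Z{\left(J{\left(5,-3 \right)},3 \right)} + T{\left(6,6 \right)}\right) = \left(-26 - 14\right) \left(5 \left(-2 + 5\right) + \frac{2}{-3 + 6}\right) = - 40 \left(5 \cdot 3 + \frac{2}{3}\right) = - 40 \left(15 + 2 \cdot \frac{1}{3}\right) = - 40 \left(15 + \frac{2}{3}\right) = \left(-40\right) \frac{47}{3} = - \frac{1880}{3}$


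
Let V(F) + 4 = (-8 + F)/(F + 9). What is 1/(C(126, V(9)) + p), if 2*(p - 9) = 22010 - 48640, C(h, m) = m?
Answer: -18/239579 ≈ -7.5132e-5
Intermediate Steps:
V(F) = -4 + (-8 + F)/(9 + F) (V(F) = -4 + (-8 + F)/(F + 9) = -4 + (-8 + F)/(9 + F))
p = -13306 (p = 9 + (22010 - 48640)/2 = 9 + (½)*(-26630) = 9 - 13315 = -13306)
1/(C(126, V(9)) + p) = 1/((-44 - 3*9)/(9 + 9) - 13306) = 1/((-44 - 27)/18 - 13306) = 1/((1/18)*(-71) - 13306) = 1/(-71/18 - 13306) = 1/(-239579/18) = -18/239579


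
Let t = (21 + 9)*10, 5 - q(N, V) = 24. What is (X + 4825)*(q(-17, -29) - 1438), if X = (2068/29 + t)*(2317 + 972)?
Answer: -51804912789/29 ≈ -1.7864e+9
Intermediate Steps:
q(N, V) = -19 (q(N, V) = 5 - 1*24 = 5 - 24 = -19)
t = 300 (t = 30*10 = 300)
X = 35415952/29 (X = (2068/29 + 300)*(2317 + 972) = (2068*(1/29) + 300)*3289 = (2068/29 + 300)*3289 = (10768/29)*3289 = 35415952/29 ≈ 1.2212e+6)
(X + 4825)*(q(-17, -29) - 1438) = (35415952/29 + 4825)*(-19 - 1438) = (35555877/29)*(-1457) = -51804912789/29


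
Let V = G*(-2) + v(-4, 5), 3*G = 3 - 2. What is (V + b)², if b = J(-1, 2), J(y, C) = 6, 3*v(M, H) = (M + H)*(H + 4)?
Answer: 625/9 ≈ 69.444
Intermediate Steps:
v(M, H) = (4 + H)*(H + M)/3 (v(M, H) = ((M + H)*(H + 4))/3 = ((H + M)*(4 + H))/3 = ((4 + H)*(H + M))/3 = (4 + H)*(H + M)/3)
G = ⅓ (G = (3 - 2)/3 = (⅓)*1 = ⅓ ≈ 0.33333)
V = 7/3 (V = (⅓)*(-2) + ((⅓)*5² + (4/3)*5 + (4/3)*(-4) + (⅓)*5*(-4)) = -⅔ + ((⅓)*25 + 20/3 - 16/3 - 20/3) = -⅔ + (25/3 + 20/3 - 16/3 - 20/3) = -⅔ + 3 = 7/3 ≈ 2.3333)
b = 6
(V + b)² = (7/3 + 6)² = (25/3)² = 625/9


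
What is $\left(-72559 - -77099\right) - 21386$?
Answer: $-16846$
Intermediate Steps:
$\left(-72559 - -77099\right) - 21386 = \left(-72559 + 77099\right) - 21386 = 4540 - 21386 = -16846$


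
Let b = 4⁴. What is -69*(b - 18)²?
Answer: -3908436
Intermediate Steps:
b = 256
-69*(b - 18)² = -69*(256 - 18)² = -69*238² = -69*56644 = -3908436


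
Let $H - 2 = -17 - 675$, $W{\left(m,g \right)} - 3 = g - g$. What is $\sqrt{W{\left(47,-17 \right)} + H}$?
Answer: $i \sqrt{687} \approx 26.211 i$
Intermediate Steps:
$W{\left(m,g \right)} = 3$ ($W{\left(m,g \right)} = 3 + \left(g - g\right) = 3 + 0 = 3$)
$H = -690$ ($H = 2 - 692 = -690$)
$\sqrt{W{\left(47,-17 \right)} + H} = \sqrt{3 - 690} = \sqrt{-687} = i \sqrt{687}$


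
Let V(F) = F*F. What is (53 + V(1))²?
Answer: 2916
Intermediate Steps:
V(F) = F²
(53 + V(1))² = (53 + 1²)² = (53 + 1)² = 54² = 2916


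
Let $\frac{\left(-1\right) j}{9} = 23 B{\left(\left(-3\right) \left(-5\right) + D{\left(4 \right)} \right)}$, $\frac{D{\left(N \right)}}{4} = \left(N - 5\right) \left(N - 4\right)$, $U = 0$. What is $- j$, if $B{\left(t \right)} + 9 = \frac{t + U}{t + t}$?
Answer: $- \frac{3519}{2} \approx -1759.5$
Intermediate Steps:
$D{\left(N \right)} = 4 \left(-5 + N\right) \left(-4 + N\right)$ ($D{\left(N \right)} = 4 \left(N - 5\right) \left(N - 4\right) = 4 \left(-5 + N\right) \left(-4 + N\right)$)
$B{\left(t \right)} = - \frac{17}{2}$ ($B{\left(t \right)} = -9 + \frac{t + 0}{t + t} = -9 + \frac{t}{2 t} = -9 + t \frac{1}{2 t} = -9 + \frac{1}{2} = - \frac{17}{2}$)
$j = \frac{3519}{2}$ ($j = - 9 \cdot 23 \left(- \frac{17}{2}\right) = \left(-9\right) \left(- \frac{391}{2}\right) = \frac{3519}{2} \approx 1759.5$)
$- j = \left(-1\right) \frac{3519}{2} = - \frac{3519}{2}$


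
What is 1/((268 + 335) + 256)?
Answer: 1/859 ≈ 0.0011641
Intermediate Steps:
1/((268 + 335) + 256) = 1/(603 + 256) = 1/859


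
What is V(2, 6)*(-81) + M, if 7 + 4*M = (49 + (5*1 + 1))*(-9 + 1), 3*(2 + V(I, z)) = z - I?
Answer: -231/4 ≈ -57.750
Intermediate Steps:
V(I, z) = -2 - I/3 + z/3 (V(I, z) = -2 + (z - I)/3 = -2 + (-I/3 + z/3) = -2 - I/3 + z/3)
M = -447/4 (M = -7/4 + ((49 + (5*1 + 1))*(-9 + 1))/4 = -7/4 + ((49 + (5 + 1))*(-8))/4 = -7/4 + ((49 + 6)*(-8))/4 = -7/4 + (55*(-8))/4 = -7/4 + (¼)*(-440) = -7/4 - 110 = -447/4 ≈ -111.75)
V(2, 6)*(-81) + M = (-2 - ⅓*2 + (⅓)*6)*(-81) - 447/4 = (-2 - ⅔ + 2)*(-81) - 447/4 = -⅔*(-81) - 447/4 = 54 - 447/4 = -231/4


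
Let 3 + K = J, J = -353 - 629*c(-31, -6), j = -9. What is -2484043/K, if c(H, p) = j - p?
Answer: -2484043/1531 ≈ -1622.5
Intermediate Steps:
c(H, p) = -9 - p
J = 1534 (J = -353 - 629*(-9 - 1*(-6)) = -353 - 629*(-9 + 6) = -353 - 629*(-3) = -353 + 1887 = 1534)
K = 1531 (K = -3 + 1534 = 1531)
-2484043/K = -2484043/1531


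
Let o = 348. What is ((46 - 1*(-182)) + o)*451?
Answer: 259776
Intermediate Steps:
((46 - 1*(-182)) + o)*451 = ((46 - 1*(-182)) + 348)*451 = ((46 + 182) + 348)*451 = (228 + 348)*451 = 576*451 = 259776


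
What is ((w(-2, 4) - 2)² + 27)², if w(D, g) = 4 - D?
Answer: 1849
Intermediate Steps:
((w(-2, 4) - 2)² + 27)² = (((4 - 1*(-2)) - 2)² + 27)² = (((4 + 2) - 2)² + 27)² = ((6 - 2)² + 27)² = (4² + 27)² = (16 + 27)² = 43² = 1849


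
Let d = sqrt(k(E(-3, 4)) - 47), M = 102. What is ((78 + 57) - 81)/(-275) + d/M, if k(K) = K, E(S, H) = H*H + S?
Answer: -54/275 + I*sqrt(34)/102 ≈ -0.19636 + 0.057166*I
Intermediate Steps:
E(S, H) = S + H**2 (E(S, H) = H**2 + S = S + H**2)
d = I*sqrt(34) (d = sqrt((-3 + 4**2) - 47) = sqrt((-3 + 16) - 47) = sqrt(13 - 47) = sqrt(-34) = I*sqrt(34) ≈ 5.8309*I)
((78 + 57) - 81)/(-275) + d/M = ((78 + 57) - 81)/(-275) + (I*sqrt(34))/102 = (135 - 81)*(-1/275) + (I*sqrt(34))*(1/102) = 54*(-1/275) + I*sqrt(34)/102 = -54/275 + I*sqrt(34)/102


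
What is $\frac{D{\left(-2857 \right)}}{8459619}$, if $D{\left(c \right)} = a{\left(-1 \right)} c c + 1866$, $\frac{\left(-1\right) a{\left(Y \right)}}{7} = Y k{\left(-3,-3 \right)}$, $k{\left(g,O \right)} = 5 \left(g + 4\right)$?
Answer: $\frac{285687581}{8459619} \approx 33.771$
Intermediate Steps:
$k{\left(g,O \right)} = 20 + 5 g$ ($k{\left(g,O \right)} = 5 \left(4 + g\right) = 20 + 5 g$)
$a{\left(Y \right)} = - 35 Y$ ($a{\left(Y \right)} = - 7 Y \left(20 + 5 \left(-3\right)\right) = - 7 Y \left(20 - 15\right) = - 7 Y 5 = - 7 \cdot 5 Y = - 35 Y$)
$D{\left(c \right)} = 1866 + 35 c^{2}$ ($D{\left(c \right)} = \left(-35\right) \left(-1\right) c c + 1866 = 35 c c + 1866 = 35 c^{2} + 1866 = 1866 + 35 c^{2}$)
$\frac{D{\left(-2857 \right)}}{8459619} = \frac{1866 + 35 \left(-2857\right)^{2}}{8459619} = \left(1866 + 35 \cdot 8162449\right) \frac{1}{8459619} = \left(1866 + 285685715\right) \frac{1}{8459619} = 285687581 \cdot \frac{1}{8459619} = \frac{285687581}{8459619}$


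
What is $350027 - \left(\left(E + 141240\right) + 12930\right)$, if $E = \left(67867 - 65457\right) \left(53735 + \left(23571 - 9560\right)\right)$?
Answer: $-163072003$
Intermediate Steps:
$E = 163267860$ ($E = 2410 \left(53735 + \left(23571 - 9560\right)\right) = 2410 \left(53735 + 14011\right) = 2410 \cdot 67746 = 163267860$)
$350027 - \left(\left(E + 141240\right) + 12930\right) = 350027 - \left(\left(163267860 + 141240\right) + 12930\right) = 350027 - \left(163409100 + 12930\right) = 350027 - 163422030 = -163072003$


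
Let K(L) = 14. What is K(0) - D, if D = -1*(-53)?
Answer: -39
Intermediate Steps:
D = 53
K(0) - D = 14 - 1*53 = 14 - 53 = -39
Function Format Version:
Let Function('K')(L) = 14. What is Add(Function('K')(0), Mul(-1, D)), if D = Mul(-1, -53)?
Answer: -39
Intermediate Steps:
D = 53
Add(Function('K')(0), Mul(-1, D)) = Add(14, Mul(-1, 53)) = Add(14, -53) = -39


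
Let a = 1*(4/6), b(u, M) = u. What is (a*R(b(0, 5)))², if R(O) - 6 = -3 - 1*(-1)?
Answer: 64/9 ≈ 7.1111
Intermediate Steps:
R(O) = 4 (R(O) = 6 + (-3 - 1*(-1)) = 6 + (-3 + 1) = 6 - 2 = 4)
a = ⅔ (a = 1*(4*(⅙)) = 1*(⅔) = ⅔ ≈ 0.66667)
(a*R(b(0, 5)))² = ((⅔)*4)² = (8/3)² = 64/9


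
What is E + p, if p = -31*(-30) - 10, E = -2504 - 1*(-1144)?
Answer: -440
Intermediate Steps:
E = -1360 (E = -2504 + 1144 = -1360)
p = 920 (p = 930 - 10 = 920)
E + p = -1360 + 920 = -440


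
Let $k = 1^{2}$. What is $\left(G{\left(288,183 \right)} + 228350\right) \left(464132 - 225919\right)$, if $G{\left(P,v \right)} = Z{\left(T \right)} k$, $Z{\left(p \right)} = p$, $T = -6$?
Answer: $54394509272$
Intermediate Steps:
$k = 1$
$G{\left(P,v \right)} = -6$ ($G{\left(P,v \right)} = \left(-6\right) 1 = -6$)
$\left(G{\left(288,183 \right)} + 228350\right) \left(464132 - 225919\right) = \left(-6 + 228350\right) \left(464132 - 225919\right) = 228344 \cdot 238213 = 54394509272$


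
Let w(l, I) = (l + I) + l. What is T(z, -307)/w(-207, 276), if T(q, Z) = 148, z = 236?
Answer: -74/69 ≈ -1.0725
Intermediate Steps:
w(l, I) = I + 2*l (w(l, I) = (I + l) + l = I + 2*l)
T(z, -307)/w(-207, 276) = 148/(276 + 2*(-207)) = 148/(276 - 414) = 148/(-138) = 148*(-1/138) = -74/69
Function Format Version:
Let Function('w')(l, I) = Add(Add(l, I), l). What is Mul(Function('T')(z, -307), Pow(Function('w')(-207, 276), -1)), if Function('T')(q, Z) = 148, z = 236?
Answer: Rational(-74, 69) ≈ -1.0725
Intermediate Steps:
Function('w')(l, I) = Add(I, Mul(2, l)) (Function('w')(l, I) = Add(Add(I, l), l) = Add(I, Mul(2, l)))
Mul(Function('T')(z, -307), Pow(Function('w')(-207, 276), -1)) = Mul(148, Pow(Add(276, Mul(2, -207)), -1)) = Mul(148, Pow(Add(276, -414), -1)) = Mul(148, Pow(-138, -1)) = Mul(148, Rational(-1, 138)) = Rational(-74, 69)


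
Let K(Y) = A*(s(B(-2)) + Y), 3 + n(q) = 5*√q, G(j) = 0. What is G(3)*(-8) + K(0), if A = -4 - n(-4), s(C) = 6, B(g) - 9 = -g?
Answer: -6 - 60*I ≈ -6.0 - 60.0*I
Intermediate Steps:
B(g) = 9 - g
n(q) = -3 + 5*√q
A = -1 - 10*I (A = -4 - (-3 + 5*√(-4)) = -4 - (-3 + 5*(2*I)) = -4 - (-3 + 10*I) = -4 + (3 - 10*I) = -1 - 10*I ≈ -1.0 - 10.0*I)
K(Y) = (-1 - 10*I)*(6 + Y)
G(3)*(-8) + K(0) = 0*(-8) - (1 + 10*I)*(6 + 0) = 0 - 1*(1 + 10*I)*6 = 0 + (-6 - 60*I) = -6 - 60*I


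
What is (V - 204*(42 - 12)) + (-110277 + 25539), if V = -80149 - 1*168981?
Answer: -339988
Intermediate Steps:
V = -249130 (V = -80149 - 168981 = -249130)
(V - 204*(42 - 12)) + (-110277 + 25539) = (-249130 - 204*(42 - 12)) + (-110277 + 25539) = (-249130 - 204*30) - 84738 = (-249130 - 6120) - 84738 = -255250 - 84738 = -339988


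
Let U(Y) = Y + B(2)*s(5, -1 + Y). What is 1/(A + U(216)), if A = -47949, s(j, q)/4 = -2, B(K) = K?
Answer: -1/47749 ≈ -2.0943e-5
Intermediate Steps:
s(j, q) = -8 (s(j, q) = 4*(-2) = -8)
U(Y) = -16 + Y (U(Y) = Y + 2*(-8) = Y - 16 = -16 + Y)
1/(A + U(216)) = 1/(-47949 + (-16 + 216)) = 1/(-47949 + 200) = 1/(-47749) = -1/47749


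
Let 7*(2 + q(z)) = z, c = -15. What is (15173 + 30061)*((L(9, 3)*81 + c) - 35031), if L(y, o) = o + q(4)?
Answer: -1579513122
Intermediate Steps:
q(z) = -2 + z/7
L(y, o) = -10/7 + o (L(y, o) = o + (-2 + (1/7)*4) = o + (-2 + 4/7) = o - 10/7 = -10/7 + o)
(15173 + 30061)*((L(9, 3)*81 + c) - 35031) = (15173 + 30061)*(((-10/7 + 3)*81 - 15) - 35031) = 45234*(((11/7)*81 - 15) - 35031) = 45234*((891/7 - 15) - 35031) = 45234*(786/7 - 35031) = 45234*(-244431/7) = -1579513122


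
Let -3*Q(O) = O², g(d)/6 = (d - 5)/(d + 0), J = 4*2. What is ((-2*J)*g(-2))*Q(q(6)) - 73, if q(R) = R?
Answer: 3959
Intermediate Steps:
J = 8
g(d) = 6*(-5 + d)/d (g(d) = 6*((d - 5)/(d + 0)) = 6*((-5 + d)/d) = 6*(-5 + d)/d)
Q(O) = -O²/3
((-2*J)*g(-2))*Q(q(6)) - 73 = ((-2*8)*(6 - 30/(-2)))*(-⅓*6²) - 73 = (-16*(6 - 30*(-½)))*(-⅓*36) - 73 = -16*(6 + 15)*(-12) - 73 = -16*21*(-12) - 73 = -336*(-12) - 73 = 4032 - 73 = 3959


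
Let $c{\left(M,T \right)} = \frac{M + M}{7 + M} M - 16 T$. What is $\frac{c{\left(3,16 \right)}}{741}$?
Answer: $- \frac{1271}{3705} \approx -0.34305$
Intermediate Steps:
$c{\left(M,T \right)} = - 16 T + \frac{2 M^{2}}{7 + M}$ ($c{\left(M,T \right)} = \frac{2 M}{7 + M} M - 16 T = \frac{2 M^{2}}{7 + M} - 16 T = - 16 T + \frac{2 M^{2}}{7 + M}$)
$\frac{c{\left(3,16 \right)}}{741} = \frac{2 \frac{1}{7 + 3} \left(3^{2} - 896 - 24 \cdot 16\right)}{741} = \frac{2 \left(9 - 896 - 384\right)}{10} \cdot \frac{1}{741} = 2 \cdot \frac{1}{10} \left(-1271\right) \frac{1}{741} = \left(- \frac{1271}{5}\right) \frac{1}{741} = - \frac{1271}{3705}$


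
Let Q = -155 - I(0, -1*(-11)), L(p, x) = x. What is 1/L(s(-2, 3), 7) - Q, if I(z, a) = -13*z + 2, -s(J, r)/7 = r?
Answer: 1100/7 ≈ 157.14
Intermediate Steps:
s(J, r) = -7*r
I(z, a) = 2 - 13*z
Q = -157 (Q = -155 - (2 - 13*0) = -155 - (2 + 0) = -155 - 1*2 = -155 - 2 = -157)
1/L(s(-2, 3), 7) - Q = 1/7 - 1*(-157) = 1/7 + 157 = 1100/7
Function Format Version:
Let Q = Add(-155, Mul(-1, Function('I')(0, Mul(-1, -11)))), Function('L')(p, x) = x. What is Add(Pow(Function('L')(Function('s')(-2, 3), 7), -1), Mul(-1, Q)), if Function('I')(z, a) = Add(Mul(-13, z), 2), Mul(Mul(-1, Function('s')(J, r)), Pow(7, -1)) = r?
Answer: Rational(1100, 7) ≈ 157.14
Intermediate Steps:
Function('s')(J, r) = Mul(-7, r)
Function('I')(z, a) = Add(2, Mul(-13, z))
Q = -157 (Q = Add(-155, Mul(-1, Add(2, Mul(-13, 0)))) = Add(-155, Mul(-1, Add(2, 0))) = Add(-155, Mul(-1, 2)) = Add(-155, -2) = -157)
Add(Pow(Function('L')(Function('s')(-2, 3), 7), -1), Mul(-1, Q)) = Add(Pow(7, -1), Mul(-1, -157)) = Add(Rational(1, 7), 157) = Rational(1100, 7)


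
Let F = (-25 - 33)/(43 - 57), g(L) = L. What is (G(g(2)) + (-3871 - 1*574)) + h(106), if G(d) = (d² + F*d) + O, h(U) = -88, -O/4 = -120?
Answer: -28285/7 ≈ -4040.7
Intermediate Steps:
O = 480 (O = -4*(-120) = 480)
F = 29/7 (F = -58/(-14) = -58*(-1/14) = 29/7 ≈ 4.1429)
G(d) = 480 + d² + 29*d/7 (G(d) = (d² + 29*d/7) + 480 = 480 + d² + 29*d/7)
(G(g(2)) + (-3871 - 1*574)) + h(106) = ((480 + 2² + (29/7)*2) + (-3871 - 1*574)) - 88 = ((480 + 4 + 58/7) + (-3871 - 574)) - 88 = (3446/7 - 4445) - 88 = -27669/7 - 88 = -28285/7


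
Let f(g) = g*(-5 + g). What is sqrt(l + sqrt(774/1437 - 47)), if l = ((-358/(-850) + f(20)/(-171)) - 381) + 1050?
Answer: sqrt(3595989084105012 + 11244057975*I*sqrt(10660145))/2320755 ≈ 25.84 + 0.1319*I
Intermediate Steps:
l = 16174228/24225 (l = ((-358/(-850) + (20*(-5 + 20))/(-171)) - 381) + 1050 = ((-358*(-1/850) + (20*15)*(-1/171)) - 381) + 1050 = ((179/425 + 300*(-1/171)) - 381) + 1050 = ((179/425 - 100/57) - 381) + 1050 = (-32297/24225 - 381) + 1050 = -9262022/24225 + 1050 = 16174228/24225 ≈ 667.67)
sqrt(l + sqrt(774/1437 - 47)) = sqrt(16174228/24225 + sqrt(774/1437 - 47)) = sqrt(16174228/24225 + sqrt(774*(1/1437) - 47)) = sqrt(16174228/24225 + sqrt(258/479 - 47)) = sqrt(16174228/24225 + sqrt(-22255/479)) = sqrt(16174228/24225 + I*sqrt(10660145)/479)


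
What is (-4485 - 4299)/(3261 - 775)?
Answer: -4392/1243 ≈ -3.5334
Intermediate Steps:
(-4485 - 4299)/(3261 - 775) = -8784/2486 = -8784*1/2486 = -4392/1243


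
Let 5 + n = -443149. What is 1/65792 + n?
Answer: -29155987967/65792 ≈ -4.4315e+5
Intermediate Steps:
n = -443154 (n = -5 - 443149 = -443154)
1/65792 + n = 1/65792 - 443154 = -29155987967/65792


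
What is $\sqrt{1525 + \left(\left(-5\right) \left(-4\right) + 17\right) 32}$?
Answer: $3 \sqrt{301} \approx 52.048$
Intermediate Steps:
$\sqrt{1525 + \left(\left(-5\right) \left(-4\right) + 17\right) 32} = \sqrt{1525 + \left(20 + 17\right) 32} = \sqrt{1525 + 37 \cdot 32} = \sqrt{1525 + 1184} = \sqrt{2709} = 3 \sqrt{301}$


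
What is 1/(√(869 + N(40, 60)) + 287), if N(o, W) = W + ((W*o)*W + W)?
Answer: -287/62620 + √144989/62620 ≈ 0.0014975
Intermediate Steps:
N(o, W) = 2*W + o*W² (N(o, W) = W + (o*W² + W) = W + (W + o*W²) = 2*W + o*W²)
1/(√(869 + N(40, 60)) + 287) = 1/(√(869 + 60*(2 + 60*40)) + 287) = 1/(√(869 + 60*(2 + 2400)) + 287) = 1/(√(869 + 60*2402) + 287) = 1/(√(869 + 144120) + 287) = 1/(√144989 + 287) = 1/(287 + √144989)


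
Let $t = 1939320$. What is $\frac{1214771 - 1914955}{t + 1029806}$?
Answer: $- \frac{350092}{1484563} \approx -0.23582$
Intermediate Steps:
$\frac{1214771 - 1914955}{t + 1029806} = \frac{1214771 - 1914955}{1939320 + 1029806} = - \frac{700184}{2969126} = \left(-700184\right) \frac{1}{2969126} = - \frac{350092}{1484563}$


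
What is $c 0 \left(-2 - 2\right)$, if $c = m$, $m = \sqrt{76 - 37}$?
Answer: $0$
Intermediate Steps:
$m = \sqrt{39} \approx 6.245$
$c = \sqrt{39} \approx 6.245$
$c 0 \left(-2 - 2\right) = \sqrt{39} \cdot 0 \left(-2 - 2\right) = \sqrt{39} \cdot 0 \left(-4\right) = \sqrt{39} \cdot 0 = 0$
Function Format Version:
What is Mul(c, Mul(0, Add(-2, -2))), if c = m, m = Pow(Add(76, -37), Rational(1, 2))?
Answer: 0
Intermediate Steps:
m = Pow(39, Rational(1, 2)) ≈ 6.2450
c = Pow(39, Rational(1, 2)) ≈ 6.2450
Mul(c, Mul(0, Add(-2, -2))) = Mul(Pow(39, Rational(1, 2)), Mul(0, Add(-2, -2))) = Mul(Pow(39, Rational(1, 2)), Mul(0, -4)) = Mul(Pow(39, Rational(1, 2)), 0) = 0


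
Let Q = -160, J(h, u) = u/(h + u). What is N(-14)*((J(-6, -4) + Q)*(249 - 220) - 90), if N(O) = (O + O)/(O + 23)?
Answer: 220192/15 ≈ 14679.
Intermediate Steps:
N(O) = 2*O/(23 + O) (N(O) = (2*O)/(23 + O) = 2*O/(23 + O))
N(-14)*((J(-6, -4) + Q)*(249 - 220) - 90) = (2*(-14)/(23 - 14))*((-4/(-6 - 4) - 160)*(249 - 220) - 90) = (2*(-14)/9)*((-4/(-10) - 160)*29 - 90) = (2*(-14)*(⅑))*((-4*(-⅒) - 160)*29 - 90) = -28*((⅖ - 160)*29 - 90)/9 = -28*(-798/5*29 - 90)/9 = -28*(-23142/5 - 90)/9 = -28/9*(-23592/5) = 220192/15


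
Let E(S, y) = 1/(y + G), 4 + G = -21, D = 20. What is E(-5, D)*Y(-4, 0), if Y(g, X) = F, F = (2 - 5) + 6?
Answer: -⅗ ≈ -0.60000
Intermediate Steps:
G = -25 (G = -4 - 21 = -25)
F = 3 (F = -3 + 6 = 3)
Y(g, X) = 3
E(S, y) = 1/(-25 + y) (E(S, y) = 1/(y - 25) = 1/(-25 + y))
E(-5, D)*Y(-4, 0) = 3/(-25 + 20) = 3/(-5) = -⅕*3 = -⅗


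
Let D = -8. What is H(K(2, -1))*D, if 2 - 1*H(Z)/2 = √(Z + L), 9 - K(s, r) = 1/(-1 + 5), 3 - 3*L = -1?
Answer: -32 + 88*√3/3 ≈ 18.807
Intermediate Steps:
L = 4/3 (L = 1 - ⅓*(-1) = 1 + ⅓ = 4/3 ≈ 1.3333)
K(s, r) = 35/4 (K(s, r) = 9 - 1/(-1 + 5) = 9 - 1/4 = 9 - 1*¼ = 9 - ¼ = 35/4)
H(Z) = 4 - 2*√(4/3 + Z) (H(Z) = 4 - 2*√(Z + 4/3) = 4 - 2*√(4/3 + Z))
H(K(2, -1))*D = (4 - 2*√(12 + 9*(35/4))/3)*(-8) = (4 - 2*√(12 + 315/4)/3)*(-8) = (4 - 11*√3/3)*(-8) = -32 + 88*√3/3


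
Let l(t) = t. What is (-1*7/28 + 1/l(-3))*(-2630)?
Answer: 9205/6 ≈ 1534.2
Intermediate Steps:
(-1*7/28 + 1/l(-3))*(-2630) = (-1*7/28 + 1/(-3))*(-2630) = (-7*1/28 + 1*(-⅓))*(-2630) = (-¼ - ⅓)*(-2630) = -7/12*(-2630) = 9205/6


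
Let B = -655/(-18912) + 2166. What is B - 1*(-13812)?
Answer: 302176591/18912 ≈ 15978.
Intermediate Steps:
B = 40964047/18912 (B = -655*(-1/18912) + 2166 = 655/18912 + 2166 = 40964047/18912 ≈ 2166.0)
B - 1*(-13812) = 40964047/18912 - 1*(-13812) = 40964047/18912 + 13812 = 302176591/18912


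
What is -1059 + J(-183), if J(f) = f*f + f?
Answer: 32247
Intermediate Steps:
J(f) = f + f² (J(f) = f² + f = f + f²)
-1059 + J(-183) = -1059 - 183*(1 - 183) = -1059 - 183*(-182) = -1059 + 33306 = 32247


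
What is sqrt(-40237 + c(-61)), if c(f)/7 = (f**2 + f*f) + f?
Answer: 3*sqrt(1270) ≈ 106.91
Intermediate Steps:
c(f) = 7*f + 14*f**2 (c(f) = 7*((f**2 + f*f) + f) = 7*((f**2 + f**2) + f) = 7*(2*f**2 + f) = 7*(f + 2*f**2) = 7*f + 14*f**2)
sqrt(-40237 + c(-61)) = sqrt(-40237 + 7*(-61)*(1 + 2*(-61))) = sqrt(-40237 + 7*(-61)*(1 - 122)) = sqrt(-40237 + 7*(-61)*(-121)) = sqrt(-40237 + 51667) = sqrt(11430) = 3*sqrt(1270)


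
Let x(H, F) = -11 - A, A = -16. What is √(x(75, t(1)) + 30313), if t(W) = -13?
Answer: √30318 ≈ 174.12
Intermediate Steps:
x(H, F) = 5 (x(H, F) = -11 - 1*(-16) = -11 + 16 = 5)
√(x(75, t(1)) + 30313) = √(5 + 30313) = √30318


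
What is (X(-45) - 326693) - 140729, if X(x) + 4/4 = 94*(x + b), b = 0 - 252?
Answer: -495341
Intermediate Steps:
b = -252
X(x) = -23689 + 94*x (X(x) = -1 + 94*(x - 252) = -1 + 94*(-252 + x) = -1 + (-23688 + 94*x) = -23689 + 94*x)
(X(-45) - 326693) - 140729 = ((-23689 + 94*(-45)) - 326693) - 140729 = ((-23689 - 4230) - 326693) - 140729 = (-27919 - 326693) - 140729 = -354612 - 140729 = -495341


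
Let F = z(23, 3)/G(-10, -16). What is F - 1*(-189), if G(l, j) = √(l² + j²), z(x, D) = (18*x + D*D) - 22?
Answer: 189 + 401*√89/178 ≈ 210.25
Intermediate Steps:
z(x, D) = -22 + D² + 18*x (z(x, D) = (18*x + D²) - 22 = (D² + 18*x) - 22 = -22 + D² + 18*x)
G(l, j) = √(j² + l²)
F = 401*√89/178 (F = (-22 + 3² + 18*23)/(√((-16)² + (-10)²)) = (-22 + 9 + 414)/(√(256 + 100)) = 401/(√356) = 401/((2*√89)) = 401*(√89/178) = 401*√89/178 ≈ 21.253)
F - 1*(-189) = 401*√89/178 - 1*(-189) = 401*√89/178 + 189 = 189 + 401*√89/178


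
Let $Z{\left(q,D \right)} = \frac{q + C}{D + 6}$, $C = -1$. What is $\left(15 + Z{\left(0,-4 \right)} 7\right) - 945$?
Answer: $- \frac{1867}{2} \approx -933.5$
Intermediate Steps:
$Z{\left(q,D \right)} = \frac{-1 + q}{6 + D}$ ($Z{\left(q,D \right)} = \frac{q - 1}{D + 6} = \frac{-1 + q}{6 + D}$)
$\left(15 + Z{\left(0,-4 \right)} 7\right) - 945 = \left(15 + \frac{-1 + 0}{6 - 4} \cdot 7\right) - 945 = \left(15 + \frac{1}{2} \left(-1\right) 7\right) - 945 = \left(15 - \frac{7}{2}\right) - 945 = \frac{23}{2} - 945 = - \frac{1867}{2}$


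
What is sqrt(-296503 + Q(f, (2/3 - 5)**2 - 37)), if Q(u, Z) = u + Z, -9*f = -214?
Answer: I*sqrt(2668477)/3 ≈ 544.52*I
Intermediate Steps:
f = 214/9 (f = -1/9*(-214) = 214/9 ≈ 23.778)
Q(u, Z) = Z + u
sqrt(-296503 + Q(f, (2/3 - 5)**2 - 37)) = sqrt(-296503 + (((2/3 - 5)**2 - 37) + 214/9)) = sqrt(-296503 + (((-13/3)**2 - 37) + 214/9)) = sqrt(-296503 + ((169/9 - 37) + 214/9)) = sqrt(-296503 + (-164/9 + 214/9)) = sqrt(-296503 + 50/9) = sqrt(-2668477/9) = I*sqrt(2668477)/3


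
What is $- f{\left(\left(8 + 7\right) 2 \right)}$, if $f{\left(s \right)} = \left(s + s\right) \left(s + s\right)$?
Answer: $-3600$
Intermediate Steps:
$f{\left(s \right)} = 4 s^{2}$ ($f{\left(s \right)} = 2 s 2 s = 4 s^{2}$)
$- f{\left(\left(8 + 7\right) 2 \right)} = - 4 \left(\left(8 + 7\right) 2\right)^{2} = - 4 \left(15 \cdot 2\right)^{2} = - 4 \cdot 30^{2} = - 4 \cdot 900 = \left(-1\right) 3600 = -3600$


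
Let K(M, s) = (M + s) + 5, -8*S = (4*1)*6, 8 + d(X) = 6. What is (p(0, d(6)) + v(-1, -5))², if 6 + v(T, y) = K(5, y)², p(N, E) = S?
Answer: 256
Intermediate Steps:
d(X) = -2 (d(X) = -8 + 6 = -2)
S = -3 (S = -4*1*6/8 = -6/2 = -⅛*24 = -3)
p(N, E) = -3
K(M, s) = 5 + M + s
v(T, y) = -6 + (10 + y)² (v(T, y) = -6 + (5 + 5 + y)² = -6 + (10 + y)²)
(p(0, d(6)) + v(-1, -5))² = (-3 + (-6 + (10 - 5)²))² = (-3 + (-6 + 5²))² = (-3 + (-6 + 25))² = (-3 + 19)² = 16² = 256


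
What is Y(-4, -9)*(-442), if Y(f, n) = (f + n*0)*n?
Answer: -15912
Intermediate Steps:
Y(f, n) = f*n (Y(f, n) = (f + 0)*n = f*n)
Y(-4, -9)*(-442) = -4*(-9)*(-442) = 36*(-442) = -15912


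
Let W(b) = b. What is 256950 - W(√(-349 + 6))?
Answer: 256950 - 7*I*√7 ≈ 2.5695e+5 - 18.52*I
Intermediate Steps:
256950 - W(√(-349 + 6)) = 256950 - √(-349 + 6) = 256950 - √(-343) = 256950 - 7*I*√7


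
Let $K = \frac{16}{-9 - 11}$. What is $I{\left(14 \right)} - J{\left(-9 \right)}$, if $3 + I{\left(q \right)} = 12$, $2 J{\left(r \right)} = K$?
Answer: $\frac{47}{5} \approx 9.4$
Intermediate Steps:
$K = - \frac{4}{5}$ ($K = \frac{16}{-20} = 16 \left(- \frac{1}{20}\right) = - \frac{4}{5} \approx -0.8$)
$J{\left(r \right)} = - \frac{2}{5}$ ($J{\left(r \right)} = \frac{1}{2} \left(- \frac{4}{5}\right) = - \frac{2}{5}$)
$I{\left(q \right)} = 9$ ($I{\left(q \right)} = -3 + 12 = 9$)
$I{\left(14 \right)} - J{\left(-9 \right)} = 9 - - \frac{2}{5} = 9 + \frac{2}{5} = \frac{47}{5}$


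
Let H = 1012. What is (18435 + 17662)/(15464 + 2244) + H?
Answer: 17956593/17708 ≈ 1014.0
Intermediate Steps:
(18435 + 17662)/(15464 + 2244) + H = (18435 + 17662)/(15464 + 2244) + 1012 = 36097/17708 + 1012 = 17956593/17708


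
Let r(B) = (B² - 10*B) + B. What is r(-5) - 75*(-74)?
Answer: 5620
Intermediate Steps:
r(B) = B² - 9*B
r(-5) - 75*(-74) = -5*(-9 - 5) - 75*(-74) = -5*(-14) + 5550 = 70 + 5550 = 5620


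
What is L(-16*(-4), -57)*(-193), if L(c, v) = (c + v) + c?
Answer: -13703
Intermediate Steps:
L(c, v) = v + 2*c
L(-16*(-4), -57)*(-193) = (-57 + 2*(-16*(-4)))*(-193) = (-57 + 2*64)*(-193) = (-57 + 128)*(-193) = 71*(-193) = -13703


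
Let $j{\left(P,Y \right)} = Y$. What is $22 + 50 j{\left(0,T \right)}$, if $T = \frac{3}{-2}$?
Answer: $-53$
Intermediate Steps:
$T = - \frac{3}{2}$ ($T = 3 \left(- \frac{1}{2}\right) = - \frac{3}{2} \approx -1.5$)
$22 + 50 j{\left(0,T \right)} = 22 + 50 \left(- \frac{3}{2}\right) = 22 - 75 = -53$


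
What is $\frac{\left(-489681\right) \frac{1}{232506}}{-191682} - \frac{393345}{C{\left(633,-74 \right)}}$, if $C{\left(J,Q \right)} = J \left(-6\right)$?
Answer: $\frac{108211685680069}{1044853598268} \approx 103.57$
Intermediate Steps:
$C{\left(J,Q \right)} = - 6 J$
$\frac{\left(-489681\right) \frac{1}{232506}}{-191682} - \frac{393345}{C{\left(633,-74 \right)}} = \frac{\left(-489681\right) \frac{1}{232506}}{-191682} - \frac{393345}{\left(-6\right) 633} = \left(-489681\right) \frac{1}{232506} \left(- \frac{1}{191682}\right) - \frac{393345}{-3798} = \left(- \frac{54409}{25834}\right) \left(- \frac{1}{191682}\right) - - \frac{43705}{422} = \frac{54409}{4951912788} + \frac{43705}{422} = \frac{108211685680069}{1044853598268}$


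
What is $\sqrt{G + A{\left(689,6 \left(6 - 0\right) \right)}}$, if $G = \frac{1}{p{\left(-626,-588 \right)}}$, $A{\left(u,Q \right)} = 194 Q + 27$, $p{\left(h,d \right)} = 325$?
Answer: $\frac{4 \sqrt{1851343}}{65} \approx 83.732$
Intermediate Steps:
$A{\left(u,Q \right)} = 27 + 194 Q$
$G = \frac{1}{325} \approx 0.0030769$
$\sqrt{G + A{\left(689,6 \left(6 - 0\right) \right)}} = \sqrt{\frac{1}{325} + \left(27 + 194 \cdot 6 \left(6 - 0\right)\right)} = \sqrt{\frac{1}{325} + \left(27 + 194 \cdot 6 \left(6 + 0\right)\right)} = \sqrt{\frac{1}{325} + \left(27 + 194 \cdot 6 \cdot 6\right)} = \sqrt{\frac{1}{325} + \left(27 + 194 \cdot 36\right)} = \sqrt{\frac{1}{325} + \left(27 + 6984\right)} = \sqrt{\frac{1}{325} + 7011} = \sqrt{\frac{2278576}{325}} = \frac{4 \sqrt{1851343}}{65}$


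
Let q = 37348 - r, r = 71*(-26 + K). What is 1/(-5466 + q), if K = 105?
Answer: 1/26273 ≈ 3.8062e-5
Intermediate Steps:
r = 5609 (r = 71*(-26 + 105) = 71*79 = 5609)
q = 31739 (q = 37348 - 1*5609 = 37348 - 5609 = 31739)
1/(-5466 + q) = 1/(-5466 + 31739) = 1/26273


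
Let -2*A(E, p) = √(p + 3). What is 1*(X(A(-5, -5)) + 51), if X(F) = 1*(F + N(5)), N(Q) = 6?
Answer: 57 - I*√2/2 ≈ 57.0 - 0.70711*I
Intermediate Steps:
A(E, p) = -√(3 + p)/2 (A(E, p) = -√(p + 3)/2 = -√(3 + p)/2)
X(F) = 6 + F (X(F) = 1*(F + 6) = 1*(6 + F) = 6 + F)
1*(X(A(-5, -5)) + 51) = 1*((6 - √(3 - 5)/2) + 51) = 1*((6 - I*√2/2) + 51) = 1*(57 - I*√2/2) = 57 - I*√2/2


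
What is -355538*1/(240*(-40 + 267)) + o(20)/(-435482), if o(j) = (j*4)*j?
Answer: -38729391829/5931264840 ≈ -6.5297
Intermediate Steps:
o(j) = 4*j² (o(j) = (4*j)*j = 4*j²)
-355538*1/(240*(-40 + 267)) + o(20)/(-435482) = -355538*1/(240*(-40 + 267)) + (4*20²)/(-435482) = -355538/(227*240) + (4*400)*(-1/435482) = -355538/54480 + 1600*(-1/435482) = -355538*1/54480 - 800/217741 = -177769/27240 - 800/217741 = -38729391829/5931264840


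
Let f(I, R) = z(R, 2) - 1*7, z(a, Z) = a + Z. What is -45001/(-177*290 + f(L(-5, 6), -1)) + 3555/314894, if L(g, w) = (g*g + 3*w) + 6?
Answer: 90842053/102312648 ≈ 0.88789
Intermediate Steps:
z(a, Z) = Z + a
L(g, w) = 6 + g**2 + 3*w (L(g, w) = (g**2 + 3*w) + 6 = 6 + g**2 + 3*w)
f(I, R) = -5 + R (f(I, R) = (2 + R) - 1*7 = (2 + R) - 7 = -5 + R)
-45001/(-177*290 + f(L(-5, 6), -1)) + 3555/314894 = -45001/(-177*290 + (-5 - 1)) + 3555/314894 = -45001/(-51330 - 6) + 3555*(1/314894) = -45001/(-51336) + 45/3986 = -45001*(-1/51336) + 45/3986 = 45001/51336 + 45/3986 = 90842053/102312648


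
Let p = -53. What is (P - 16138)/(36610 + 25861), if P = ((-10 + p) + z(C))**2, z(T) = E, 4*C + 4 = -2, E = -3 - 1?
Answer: -11649/62471 ≈ -0.18647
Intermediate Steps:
E = -4
C = -3/2 (C = -1 + (1/4)*(-2) = -1 - 1/2 = -3/2 ≈ -1.5000)
z(T) = -4
P = 4489 (P = ((-10 - 53) - 4)**2 = (-63 - 4)**2 = (-67)**2 = 4489)
(P - 16138)/(36610 + 25861) = (4489 - 16138)/(36610 + 25861) = -11649/62471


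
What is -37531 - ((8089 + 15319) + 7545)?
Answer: -68484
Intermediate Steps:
-37531 - ((8089 + 15319) + 7545) = -37531 - (23408 + 7545) = -37531 - 1*30953 = -37531 - 30953 = -68484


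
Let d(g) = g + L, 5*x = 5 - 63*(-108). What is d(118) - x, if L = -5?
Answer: -6244/5 ≈ -1248.8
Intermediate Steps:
x = 6809/5 (x = (5 - 63*(-108))/5 = (5 + 6804)/5 = (⅕)*6809 = 6809/5 ≈ 1361.8)
d(g) = -5 + g (d(g) = g - 5 = -5 + g)
d(118) - x = (-5 + 118) - 1*6809/5 = 113 - 6809/5 = -6244/5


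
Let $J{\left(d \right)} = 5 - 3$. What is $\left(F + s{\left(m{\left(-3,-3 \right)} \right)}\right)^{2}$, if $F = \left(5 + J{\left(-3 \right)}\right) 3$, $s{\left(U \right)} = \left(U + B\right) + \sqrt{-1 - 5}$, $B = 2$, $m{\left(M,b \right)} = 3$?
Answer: $\left(26 + i \sqrt{6}\right)^{2} \approx 670.0 + 127.37 i$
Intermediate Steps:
$J{\left(d \right)} = 2$ ($J{\left(d \right)} = 5 - 3 = 2$)
$s{\left(U \right)} = 2 + U + i \sqrt{6}$ ($s{\left(U \right)} = \left(U + 2\right) + \sqrt{-1 - 5} = \left(2 + U\right) + \sqrt{-6} = \left(2 + U\right) + i \sqrt{6} = 2 + U + i \sqrt{6}$)
$F = 21$ ($F = \left(5 + 2\right) 3 = 7 \cdot 3 = 21$)
$\left(F + s{\left(m{\left(-3,-3 \right)} \right)}\right)^{2} = \left(21 + \left(2 + 3 + i \sqrt{6}\right)\right)^{2} = \left(21 + \left(5 + i \sqrt{6}\right)\right)^{2} = \left(26 + i \sqrt{6}\right)^{2}$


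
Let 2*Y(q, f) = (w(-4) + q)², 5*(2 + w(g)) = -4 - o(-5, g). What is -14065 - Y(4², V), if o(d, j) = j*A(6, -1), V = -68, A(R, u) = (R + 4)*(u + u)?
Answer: -351723/25 ≈ -14069.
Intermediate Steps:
A(R, u) = 2*u*(4 + R) (A(R, u) = (4 + R)*(2*u) = 2*u*(4 + R))
o(d, j) = -20*j (o(d, j) = j*(2*(-1)*(4 + 6)) = j*(2*(-1)*10) = j*(-20) = -20*j)
w(g) = -14/5 + 4*g (w(g) = -2 + (-4 - (-20)*g)/5 = -2 + (-4 + 20*g)/5 = -2 + (-⅘ + 4*g) = -14/5 + 4*g)
Y(q, f) = (-94/5 + q)²/2 (Y(q, f) = ((-14/5 + 4*(-4)) + q)²/2 = ((-14/5 - 16) + q)²/2 = (-94/5 + q)²/2)
-14065 - Y(4², V) = -14065 - (94 - 5*4²)²/50 = -14065 - (94 - 5*16)²/50 = -14065 - (94 - 80)²/50 = -14065 - 14²/50 = -14065 - 196/50 = -14065 - 1*98/25 = -14065 - 98/25 = -351723/25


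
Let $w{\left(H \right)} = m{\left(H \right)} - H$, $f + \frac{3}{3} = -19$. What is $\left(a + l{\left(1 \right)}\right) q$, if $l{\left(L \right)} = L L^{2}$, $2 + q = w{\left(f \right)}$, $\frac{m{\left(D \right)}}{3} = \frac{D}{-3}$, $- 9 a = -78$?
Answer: $\frac{1102}{3} \approx 367.33$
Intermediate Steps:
$a = \frac{26}{3}$ ($a = \left(- \frac{1}{9}\right) \left(-78\right) = \frac{26}{3} \approx 8.6667$)
$f = -20$ ($f = -1 - 19 = -20$)
$m{\left(D \right)} = - D$ ($m{\left(D \right)} = 3 \frac{D}{-3} = 3 D \left(- \frac{1}{3}\right) = 3 \left(- \frac{D}{3}\right) = - D$)
$w{\left(H \right)} = - 2 H$ ($w{\left(H \right)} = - H - H = - 2 H$)
$q = 38$ ($q = -2 - -40 = -2 + 40 = 38$)
$l{\left(L \right)} = L^{3}$
$\left(a + l{\left(1 \right)}\right) q = \left(\frac{26}{3} + 1^{3}\right) 38 = \left(\frac{26}{3} + 1\right) 38 = \frac{29}{3} \cdot 38 = \frac{1102}{3}$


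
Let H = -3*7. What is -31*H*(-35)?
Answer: -22785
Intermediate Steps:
H = -21
-31*H*(-35) = -31*(-21)*(-35) = 651*(-35) = -22785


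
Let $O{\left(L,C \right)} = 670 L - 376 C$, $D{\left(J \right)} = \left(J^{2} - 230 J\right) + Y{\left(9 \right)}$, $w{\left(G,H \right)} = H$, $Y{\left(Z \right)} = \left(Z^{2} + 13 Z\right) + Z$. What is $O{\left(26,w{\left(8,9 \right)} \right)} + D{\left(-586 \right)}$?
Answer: $492419$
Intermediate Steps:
$Y{\left(Z \right)} = Z^{2} + 14 Z$
$D{\left(J \right)} = 207 + J^{2} - 230 J$ ($D{\left(J \right)} = \left(J^{2} - 230 J\right) + 9 \left(14 + 9\right) = \left(J^{2} - 230 J\right) + 9 \cdot 23 = \left(J^{2} - 230 J\right) + 207 = 207 + J^{2} - 230 J$)
$O{\left(L,C \right)} = - 376 C + 670 L$
$O{\left(26,w{\left(8,9 \right)} \right)} + D{\left(-586 \right)} = \left(\left(-376\right) 9 + 670 \cdot 26\right) + \left(207 + \left(-586\right)^{2} - -134780\right) = \left(-3384 + 17420\right) + \left(207 + 343396 + 134780\right) = 14036 + 478383 = 492419$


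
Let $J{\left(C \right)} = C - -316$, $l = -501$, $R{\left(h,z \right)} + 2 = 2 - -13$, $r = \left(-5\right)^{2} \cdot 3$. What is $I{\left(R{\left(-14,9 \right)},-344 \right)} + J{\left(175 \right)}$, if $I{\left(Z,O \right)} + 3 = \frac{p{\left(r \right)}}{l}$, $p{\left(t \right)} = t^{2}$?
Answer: $\frac{79621}{167} \approx 476.77$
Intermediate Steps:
$r = 75$ ($r = 25 \cdot 3 = 75$)
$R{\left(h,z \right)} = 13$ ($R{\left(h,z \right)} = -2 + \left(2 - -13\right) = -2 + \left(2 + 13\right) = -2 + 15 = 13$)
$J{\left(C \right)} = 316 + C$ ($J{\left(C \right)} = C + 316 = 316 + C$)
$I{\left(Z,O \right)} = - \frac{2376}{167}$ ($I{\left(Z,O \right)} = -3 + \frac{75^{2}}{-501} = -3 + 5625 \left(- \frac{1}{501}\right) = -3 - \frac{1875}{167} = - \frac{2376}{167}$)
$I{\left(R{\left(-14,9 \right)},-344 \right)} + J{\left(175 \right)} = - \frac{2376}{167} + \left(316 + 175\right) = - \frac{2376}{167} + 491 = \frac{79621}{167}$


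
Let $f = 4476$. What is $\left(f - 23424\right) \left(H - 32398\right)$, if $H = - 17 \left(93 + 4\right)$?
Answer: $645122556$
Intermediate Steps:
$H = -1649$ ($H = \left(-17\right) 97 = -1649$)
$\left(f - 23424\right) \left(H - 32398\right) = \left(4476 - 23424\right) \left(-1649 - 32398\right) = \left(-18948\right) \left(-34047\right) = 645122556$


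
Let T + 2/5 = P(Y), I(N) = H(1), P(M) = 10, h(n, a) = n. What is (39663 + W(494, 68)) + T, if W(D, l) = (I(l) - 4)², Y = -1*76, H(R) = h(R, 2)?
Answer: 198408/5 ≈ 39682.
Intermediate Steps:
H(R) = R
Y = -76
I(N) = 1
T = 48/5 (T = -⅖ + 10 = 48/5 ≈ 9.6000)
W(D, l) = 9 (W(D, l) = (1 - 4)² = (-3)² = 9)
(39663 + W(494, 68)) + T = (39663 + 9) + 48/5 = 39672 + 48/5 = 198408/5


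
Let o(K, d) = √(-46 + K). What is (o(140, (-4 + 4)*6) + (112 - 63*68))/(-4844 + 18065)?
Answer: -4172/13221 + √94/13221 ≈ -0.31483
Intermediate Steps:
(o(140, (-4 + 4)*6) + (112 - 63*68))/(-4844 + 18065) = (√(-46 + 140) + (112 - 63*68))/(-4844 + 18065) = (√94 + (112 - 4284))/13221 = (√94 - 4172)*(1/13221) = (-4172 + √94)*(1/13221) = -4172/13221 + √94/13221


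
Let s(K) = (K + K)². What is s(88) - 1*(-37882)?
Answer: 68858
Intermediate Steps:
s(K) = 4*K² (s(K) = (2*K)² = 4*K²)
s(88) - 1*(-37882) = 4*88² - 1*(-37882) = 4*7744 + 37882 = 30976 + 37882 = 68858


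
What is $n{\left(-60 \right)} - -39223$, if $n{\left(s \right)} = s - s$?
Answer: $39223$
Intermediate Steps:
$n{\left(s \right)} = 0$
$n{\left(-60 \right)} - -39223 = 0 - -39223 = 0 + 39223 = 39223$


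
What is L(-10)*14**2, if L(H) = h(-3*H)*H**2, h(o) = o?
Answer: 588000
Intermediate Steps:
L(H) = -3*H**3 (L(H) = (-3*H)*H**2 = -3*H**3)
L(-10)*14**2 = -3*(-10)**3*14**2 = -3*(-1000)*196 = 3000*196 = 588000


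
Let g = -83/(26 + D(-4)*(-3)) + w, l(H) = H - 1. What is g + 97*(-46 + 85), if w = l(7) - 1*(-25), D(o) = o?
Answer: 144849/38 ≈ 3811.8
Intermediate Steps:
l(H) = -1 + H
w = 31 (w = (-1 + 7) - 1*(-25) = 6 + 25 = 31)
g = 1095/38 (g = -83/(26 - 4*(-3)) + 31 = -83/(26 + 12) + 31 = -83/38 + 31 = 1095/38 ≈ 28.816)
g + 97*(-46 + 85) = 1095/38 + 97*(-46 + 85) = 1095/38 + 97*39 = 1095/38 + 3783 = 144849/38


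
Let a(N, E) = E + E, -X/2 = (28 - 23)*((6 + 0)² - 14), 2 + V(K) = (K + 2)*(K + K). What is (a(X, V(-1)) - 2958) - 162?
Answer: -3128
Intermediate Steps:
V(K) = -2 + 2*K*(2 + K) (V(K) = -2 + (K + 2)*(K + K) = -2 + (2 + K)*(2*K) = -2 + 2*K*(2 + K))
X = -220 (X = -2*(28 - 23)*((6 + 0)² - 14) = -10*(6² - 14) = -10*(36 - 14) = -10*22 = -2*110 = -220)
a(N, E) = 2*E
(a(X, V(-1)) - 2958) - 162 = (2*(-2 + 2*(-1)² + 4*(-1)) - 2958) - 162 = (2*(-2 + 2*1 - 4) - 2958) - 162 = (2*(-2 + 2 - 4) - 2958) - 162 = (2*(-4) - 2958) - 162 = (-8 - 2958) - 162 = -2966 - 162 = -3128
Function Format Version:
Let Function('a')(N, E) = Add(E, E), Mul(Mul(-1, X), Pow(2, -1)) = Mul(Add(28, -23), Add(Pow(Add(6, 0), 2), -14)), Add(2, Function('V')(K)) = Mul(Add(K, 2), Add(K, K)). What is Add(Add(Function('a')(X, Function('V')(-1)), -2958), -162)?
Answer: -3128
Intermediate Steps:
Function('V')(K) = Add(-2, Mul(2, K, Add(2, K))) (Function('V')(K) = Add(-2, Mul(Add(K, 2), Add(K, K))) = Add(-2, Mul(Add(2, K), Mul(2, K))) = Add(-2, Mul(2, K, Add(2, K))))
X = -220 (X = Mul(-2, Mul(Add(28, -23), Add(Pow(Add(6, 0), 2), -14))) = Mul(-2, Mul(5, Add(Pow(6, 2), -14))) = Mul(-2, Mul(5, Add(36, -14))) = Mul(-2, Mul(5, 22)) = Mul(-2, 110) = -220)
Function('a')(N, E) = Mul(2, E)
Add(Add(Function('a')(X, Function('V')(-1)), -2958), -162) = Add(Add(Mul(2, Add(-2, Mul(2, Pow(-1, 2)), Mul(4, -1))), -2958), -162) = Add(Add(Mul(2, Add(-2, Mul(2, 1), -4)), -2958), -162) = Add(Add(Mul(2, Add(-2, 2, -4)), -2958), -162) = Add(Add(Mul(2, -4), -2958), -162) = Add(Add(-8, -2958), -162) = Add(-2966, -162) = -3128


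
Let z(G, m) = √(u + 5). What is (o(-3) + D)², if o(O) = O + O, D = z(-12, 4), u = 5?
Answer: (6 - √10)² ≈ 8.0527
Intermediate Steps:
z(G, m) = √10 (z(G, m) = √(5 + 5) = √10)
D = √10 ≈ 3.1623
o(O) = 2*O
(o(-3) + D)² = (2*(-3) + √10)² = (-6 + √10)²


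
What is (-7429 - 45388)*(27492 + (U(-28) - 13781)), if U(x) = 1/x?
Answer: -20276816019/28 ≈ -7.2417e+8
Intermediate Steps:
(-7429 - 45388)*(27492 + (U(-28) - 13781)) = (-7429 - 45388)*(27492 + (1/(-28) - 13781)) = -52817*(27492 + (-1/28 - 13781)) = -52817*(27492 - 385869/28) = -52817*383907/28 = -20276816019/28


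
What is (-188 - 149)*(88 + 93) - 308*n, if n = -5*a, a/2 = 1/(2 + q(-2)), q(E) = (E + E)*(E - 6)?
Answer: -1035409/17 ≈ -60906.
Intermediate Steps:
q(E) = 2*E*(-6 + E) (q(E) = (2*E)*(-6 + E) = 2*E*(-6 + E))
a = 1/17 (a = 2/(2 + 2*(-2)*(-6 - 2)) = 2/(2 + 2*(-2)*(-8)) = 2/(2 + 32) = 2/34 = 2*(1/34) = 1/17 ≈ 0.058824)
n = -5/17 (n = -5*1/17 = -5/17 ≈ -0.29412)
(-188 - 149)*(88 + 93) - 308*n = (-188 - 149)*(88 + 93) - 308*(-5/17) = -337*181 + 1540/17 = -60997 + 1540/17 = -1035409/17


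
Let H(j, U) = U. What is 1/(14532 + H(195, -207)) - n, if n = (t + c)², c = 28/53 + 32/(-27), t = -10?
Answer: -1110485254913/9778058775 ≈ -113.57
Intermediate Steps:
c = -940/1431 (c = 28*(1/53) + 32*(-1/27) = 28/53 - 32/27 = -940/1431 ≈ -0.65688)
n = 232562500/2047761 (n = (-10 - 940/1431)² = (-15250/1431)² = 232562500/2047761 ≈ 113.57)
1/(14532 + H(195, -207)) - n = 1/(14532 - 207) - 1*232562500/2047761 = 1/14325 - 232562500/2047761 = -1110485254913/9778058775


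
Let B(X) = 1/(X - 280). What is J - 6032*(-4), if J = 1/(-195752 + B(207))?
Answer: 344786634743/14289897 ≈ 24128.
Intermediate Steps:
B(X) = 1/(-280 + X)
J = -73/14289897 (J = 1/(-195752 + 1/(-280 + 207)) = 1/(-195752 + 1/(-73)) = 1/(-195752 - 1/73) = 1/(-14289897/73) = -73/14289897 ≈ -5.1085e-6)
J - 6032*(-4) = -73/14289897 - 6032*(-4) = -73/14289897 + 24128 = 344786634743/14289897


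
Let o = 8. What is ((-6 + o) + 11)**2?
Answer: 169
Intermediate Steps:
((-6 + o) + 11)**2 = ((-6 + 8) + 11)**2 = (2 + 11)**2 = 13**2 = 169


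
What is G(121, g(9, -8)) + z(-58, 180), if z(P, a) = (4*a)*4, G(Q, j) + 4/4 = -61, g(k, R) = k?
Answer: 2818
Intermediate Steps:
G(Q, j) = -62 (G(Q, j) = -1 - 61 = -62)
z(P, a) = 16*a
G(121, g(9, -8)) + z(-58, 180) = -62 + 16*180 = -62 + 2880 = 2818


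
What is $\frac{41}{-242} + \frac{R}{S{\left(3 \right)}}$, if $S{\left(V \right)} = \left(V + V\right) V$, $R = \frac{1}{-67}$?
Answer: $- \frac{12422}{72963} \approx -0.17025$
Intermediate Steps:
$R = - \frac{1}{67} \approx -0.014925$
$S{\left(V \right)} = 2 V^{2}$ ($S{\left(V \right)} = 2 V V = 2 V^{2}$)
$\frac{41}{-242} + \frac{R}{S{\left(3 \right)}} = \frac{41}{-242} - \frac{1}{67 \cdot 2 \cdot 3^{2}} = 41 \left(- \frac{1}{242}\right) - \frac{1}{67 \cdot 2 \cdot 9} = - \frac{41}{242} - \frac{1}{67 \cdot 18} = - \frac{41}{242} - \frac{1}{1206} = - \frac{12422}{72963}$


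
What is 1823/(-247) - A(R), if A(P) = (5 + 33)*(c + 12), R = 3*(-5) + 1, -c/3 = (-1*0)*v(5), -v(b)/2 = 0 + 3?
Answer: -114455/247 ≈ -463.38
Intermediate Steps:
v(b) = -6 (v(b) = -2*(0 + 3) = -2*3 = -6)
c = 0 (c = -3*(-1*0)*(-6) = -0*(-6) = -3*0 = 0)
R = -14 (R = -15 + 1 = -14)
A(P) = 456 (A(P) = (5 + 33)*(0 + 12) = 38*12 = 456)
1823/(-247) - A(R) = 1823/(-247) - 1*456 = 1823*(-1/247) - 456 = -1823/247 - 456 = -114455/247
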